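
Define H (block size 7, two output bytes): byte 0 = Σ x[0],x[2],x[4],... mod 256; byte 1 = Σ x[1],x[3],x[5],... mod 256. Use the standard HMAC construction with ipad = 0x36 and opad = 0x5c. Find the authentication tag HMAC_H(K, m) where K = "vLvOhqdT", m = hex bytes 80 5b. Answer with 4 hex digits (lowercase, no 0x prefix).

Key "vLvOhqdT" = 76 4c 76 4f 68 71 64 54 is 8 bytes > B = 7, so hash it first: H(key) = b8 60, then zero-pad to 7 bytes: K' = b8 60 00 00 00 00 00.
K' ⊕ ipad = 8e 56 36 36 36 36 36.  K' ⊕ opad = e4 3c 5c 5c 5c 5c 5c.
Inner input = (K'⊕ipad) ∥ m = 8e 56 36 36 36 36 36 ∥ 80 5b.
Inner hash: even-index sum = 395 mod 256 = 139; odd-index sum = 322 mod 256 = 66 → 8b 42.
Outer input = (K'⊕opad) ∥ inner = e4 3c 5c 5c 5c 5c 5c ∥ 8b 42.
Outer hash (tag): even-index sum = 570 mod 256 = 58; odd-index sum = 383 mod 256 = 127 → 3a 7f.

3a7f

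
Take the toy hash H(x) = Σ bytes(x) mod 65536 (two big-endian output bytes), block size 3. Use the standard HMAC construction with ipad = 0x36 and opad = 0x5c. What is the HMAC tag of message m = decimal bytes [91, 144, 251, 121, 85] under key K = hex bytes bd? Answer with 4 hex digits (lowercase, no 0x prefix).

Key hex bytes bd is 1 byte ≤ B = 3; zero-pad to 3 bytes: K' = bd 00 00.
K' ⊕ ipad = 8b 36 36.  K' ⊕ opad = e1 5c 5c.
Inner input = (K'⊕ipad) ∥ m = 8b 36 36 ∥ 5b 90 fb 79 55.
Inner hash: sum = 139+54+54+91+144+251+121+85 = 939 → 03 ab.
Outer input = (K'⊕opad) ∥ inner = e1 5c 5c ∥ 03 ab.
Outer hash (tag): sum = 225+92+92+3+171 = 583 → 02 47.

0247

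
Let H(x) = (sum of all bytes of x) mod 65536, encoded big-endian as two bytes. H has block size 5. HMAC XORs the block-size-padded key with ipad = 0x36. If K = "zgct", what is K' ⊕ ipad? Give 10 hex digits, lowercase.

Key "zgct" = 7a 67 63 74 is 4 bytes ≤ B = 5; zero-pad to 5 bytes: K' = 7a 67 63 74 00.
XOR each byte with 0x36: 7a⊕36=4c, 67⊕36=51, 63⊕36=55, 74⊕36=42, 00⊕36=36.

4c51554236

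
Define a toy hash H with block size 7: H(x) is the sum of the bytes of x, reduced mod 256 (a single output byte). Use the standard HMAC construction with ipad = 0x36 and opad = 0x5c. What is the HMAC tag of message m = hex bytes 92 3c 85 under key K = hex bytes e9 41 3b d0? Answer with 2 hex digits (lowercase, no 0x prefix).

Key hex bytes e9 41 3b d0 is 4 bytes ≤ B = 7; zero-pad to 7 bytes: K' = e9 41 3b d0 00 00 00.
K' ⊕ ipad = df 77 0d e6 36 36 36.  K' ⊕ opad = b5 1d 67 8c 5c 5c 5c.
Inner input = (K'⊕ipad) ∥ m = df 77 0d e6 36 36 36 ∥ 92 3c 85.
Inner hash: sum = 223+119+13+230+54+54+54+146+60+133 = 1086; mod 256 = 62 → 3e.
Outer input = (K'⊕opad) ∥ inner = b5 1d 67 8c 5c 5c 5c ∥ 3e.
Outer hash (tag): sum = 181+29+103+140+92+92+92+62 = 791; mod 256 = 23 → 17.

17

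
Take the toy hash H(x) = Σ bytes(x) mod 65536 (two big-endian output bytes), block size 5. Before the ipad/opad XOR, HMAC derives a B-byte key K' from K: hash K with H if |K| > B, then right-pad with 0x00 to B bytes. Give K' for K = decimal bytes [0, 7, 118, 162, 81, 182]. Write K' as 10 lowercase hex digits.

0226000000

|K| = 6 > B = 5, so first hash the key.
H(K): sum = 0+7+118+162+81+182 = 550 → 02 26.
Zero-pad H(K) = 02 26 to 5 bytes: K' = 02 26 00 00 00.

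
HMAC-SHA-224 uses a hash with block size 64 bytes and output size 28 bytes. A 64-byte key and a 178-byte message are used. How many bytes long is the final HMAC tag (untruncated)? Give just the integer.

28

The tag is one SHA-224 digest: 28 bytes.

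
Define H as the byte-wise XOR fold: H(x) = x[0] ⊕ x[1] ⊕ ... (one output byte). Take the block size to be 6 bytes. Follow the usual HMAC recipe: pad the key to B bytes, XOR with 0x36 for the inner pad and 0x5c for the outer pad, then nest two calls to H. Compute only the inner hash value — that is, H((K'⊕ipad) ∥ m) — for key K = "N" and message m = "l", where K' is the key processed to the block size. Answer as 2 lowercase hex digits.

Key "N" = 4e is 1 byte ≤ B = 6; zero-pad to 6 bytes: K' = 4e 00 00 00 00 00.
K' ⊕ ipad = 78 36 36 36 36 36.
Inner input = 78 36 36 36 36 36 ∥ 6c.
Inner hash: XOR 78⊕36⊕36⊕36⊕36⊕36⊕6c = 22.

22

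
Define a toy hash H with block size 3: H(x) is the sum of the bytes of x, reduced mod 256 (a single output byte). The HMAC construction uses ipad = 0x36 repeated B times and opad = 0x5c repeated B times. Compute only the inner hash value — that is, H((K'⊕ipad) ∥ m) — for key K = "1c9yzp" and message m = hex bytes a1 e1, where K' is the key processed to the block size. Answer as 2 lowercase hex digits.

f4

Key "1c9yzp" = 31 63 39 79 7a 70 is 6 bytes > B = 3, so hash it first: H(key) = 30, then zero-pad to 3 bytes: K' = 30 00 00.
K' ⊕ ipad = 06 36 36.
Inner input = 06 36 36 ∥ a1 e1.
Inner hash: sum = 6+54+54+161+225 = 500; mod 256 = 244 → f4.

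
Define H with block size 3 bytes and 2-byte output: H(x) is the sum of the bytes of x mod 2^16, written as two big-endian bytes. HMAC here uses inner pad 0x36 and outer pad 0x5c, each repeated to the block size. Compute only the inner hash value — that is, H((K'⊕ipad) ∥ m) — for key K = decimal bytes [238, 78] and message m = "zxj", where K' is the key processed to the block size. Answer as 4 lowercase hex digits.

02e2

Key decimal bytes [238, 78] = ee 4e is 2 bytes ≤ B = 3; zero-pad to 3 bytes: K' = ee 4e 00.
K' ⊕ ipad = d8 78 36.
Inner input = d8 78 36 ∥ 7a 78 6a.
Inner hash: sum = 216+120+54+122+120+106 = 738 → 02 e2.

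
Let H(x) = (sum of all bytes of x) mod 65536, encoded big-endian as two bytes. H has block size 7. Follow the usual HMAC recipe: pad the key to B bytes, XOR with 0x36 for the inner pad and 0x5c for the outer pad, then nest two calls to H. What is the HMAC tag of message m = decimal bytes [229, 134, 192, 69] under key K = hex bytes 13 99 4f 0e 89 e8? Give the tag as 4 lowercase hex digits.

Key hex bytes 13 99 4f 0e 89 e8 is 6 bytes ≤ B = 7; zero-pad to 7 bytes: K' = 13 99 4f 0e 89 e8 00.
K' ⊕ ipad = 25 af 79 38 bf de 36.  K' ⊕ opad = 4f c5 13 52 d5 b4 5c.
Inner input = (K'⊕ipad) ∥ m = 25 af 79 38 bf de 36 ∥ e5 86 c0 45.
Inner hash: sum = 37+175+121+56+191+222+54+229+134+192+69 = 1480 → 05 c8.
Outer input = (K'⊕opad) ∥ inner = 4f c5 13 52 d5 b4 5c ∥ 05 c8.
Outer hash (tag): sum = 79+197+19+82+213+180+92+5+200 = 1067 → 04 2b.

042b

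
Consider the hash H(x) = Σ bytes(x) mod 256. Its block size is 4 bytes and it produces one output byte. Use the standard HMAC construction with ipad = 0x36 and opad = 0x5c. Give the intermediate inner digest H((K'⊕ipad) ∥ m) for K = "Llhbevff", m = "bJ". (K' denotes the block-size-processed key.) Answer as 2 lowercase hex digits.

6d

Key "Llhbevff" = 4c 6c 68 62 65 76 66 66 is 8 bytes > B = 4, so hash it first: H(key) = 29, then zero-pad to 4 bytes: K' = 29 00 00 00.
K' ⊕ ipad = 1f 36 36 36.
Inner input = 1f 36 36 36 ∥ 62 4a.
Inner hash: sum = 31+54+54+54+98+74 = 365; mod 256 = 109 → 6d.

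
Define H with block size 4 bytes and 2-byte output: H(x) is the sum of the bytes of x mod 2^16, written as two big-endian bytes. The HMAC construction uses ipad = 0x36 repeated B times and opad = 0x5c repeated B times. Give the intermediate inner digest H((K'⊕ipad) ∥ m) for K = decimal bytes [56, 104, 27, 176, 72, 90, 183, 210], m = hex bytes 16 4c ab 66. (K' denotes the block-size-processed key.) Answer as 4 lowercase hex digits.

02b4

Key decimal bytes [56, 104, 27, 176, 72, 90, 183, 210] = 38 68 1b b0 48 5a b7 d2 is 8 bytes > B = 4, so hash it first: H(key) = 03 96, then zero-pad to 4 bytes: K' = 03 96 00 00.
K' ⊕ ipad = 35 a0 36 36.
Inner input = 35 a0 36 36 ∥ 16 4c ab 66.
Inner hash: sum = 53+160+54+54+22+76+171+102 = 692 → 02 b4.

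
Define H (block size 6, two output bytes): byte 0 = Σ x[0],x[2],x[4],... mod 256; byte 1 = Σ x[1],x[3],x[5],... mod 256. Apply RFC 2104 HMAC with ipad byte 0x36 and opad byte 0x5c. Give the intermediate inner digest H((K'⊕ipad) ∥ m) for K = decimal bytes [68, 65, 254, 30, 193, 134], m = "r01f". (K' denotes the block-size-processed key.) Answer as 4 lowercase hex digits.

d4e5

Key decimal bytes [68, 65, 254, 30, 193, 134] = 44 41 fe 1e c1 86 is exactly B = 6 bytes: K' = 44 41 fe 1e c1 86.
K' ⊕ ipad = 72 77 c8 28 f7 b0.
Inner input = 72 77 c8 28 f7 b0 ∥ 72 30 31 66.
Inner hash: even-index sum = 724 mod 256 = 212; odd-index sum = 485 mod 256 = 229 → d4 e5.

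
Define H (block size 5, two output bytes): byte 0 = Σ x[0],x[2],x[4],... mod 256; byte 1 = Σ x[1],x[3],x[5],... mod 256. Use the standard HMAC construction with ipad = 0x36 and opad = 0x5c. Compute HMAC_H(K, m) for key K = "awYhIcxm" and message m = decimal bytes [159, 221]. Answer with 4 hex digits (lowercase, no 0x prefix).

Key "awYhIcxm" = 61 77 59 68 49 63 78 6d is 8 bytes > B = 5, so hash it first: H(key) = 7b af, then zero-pad to 5 bytes: K' = 7b af 00 00 00.
K' ⊕ ipad = 4d 99 36 36 36.  K' ⊕ opad = 27 f3 5c 5c 5c.
Inner input = (K'⊕ipad) ∥ m = 4d 99 36 36 36 ∥ 9f dd.
Inner hash: even-index sum = 406 mod 256 = 150; odd-index sum = 366 mod 256 = 110 → 96 6e.
Outer input = (K'⊕opad) ∥ inner = 27 f3 5c 5c 5c ∥ 96 6e.
Outer hash (tag): even-index sum = 333 mod 256 = 77; odd-index sum = 485 mod 256 = 229 → 4d e5.

4de5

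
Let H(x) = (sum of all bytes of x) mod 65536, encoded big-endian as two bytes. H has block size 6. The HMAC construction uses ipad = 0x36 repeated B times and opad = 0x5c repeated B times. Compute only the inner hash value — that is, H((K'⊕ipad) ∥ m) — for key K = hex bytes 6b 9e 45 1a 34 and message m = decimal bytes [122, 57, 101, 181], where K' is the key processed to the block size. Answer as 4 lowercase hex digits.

Key hex bytes 6b 9e 45 1a 34 is 5 bytes ≤ B = 6; zero-pad to 6 bytes: K' = 6b 9e 45 1a 34 00.
K' ⊕ ipad = 5d a8 73 2c 02 36.
Inner input = 5d a8 73 2c 02 36 ∥ 7a 39 65 b5.
Inner hash: sum = 93+168+115+44+2+54+122+57+101+181 = 937 → 03 a9.

03a9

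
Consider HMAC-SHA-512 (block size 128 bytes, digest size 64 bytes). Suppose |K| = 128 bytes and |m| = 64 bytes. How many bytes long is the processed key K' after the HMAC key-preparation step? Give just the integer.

128

Key is 128 ≤ 128 bytes, zero-padded: |K'| = 128.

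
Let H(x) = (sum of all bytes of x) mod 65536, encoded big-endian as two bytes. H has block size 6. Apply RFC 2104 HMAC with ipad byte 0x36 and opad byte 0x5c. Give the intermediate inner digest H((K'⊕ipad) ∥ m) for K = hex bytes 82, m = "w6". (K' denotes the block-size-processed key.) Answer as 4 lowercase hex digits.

026f

Key hex bytes 82 is 1 byte ≤ B = 6; zero-pad to 6 bytes: K' = 82 00 00 00 00 00.
K' ⊕ ipad = b4 36 36 36 36 36.
Inner input = b4 36 36 36 36 36 ∥ 77 36.
Inner hash: sum = 180+54+54+54+54+54+119+54 = 623 → 02 6f.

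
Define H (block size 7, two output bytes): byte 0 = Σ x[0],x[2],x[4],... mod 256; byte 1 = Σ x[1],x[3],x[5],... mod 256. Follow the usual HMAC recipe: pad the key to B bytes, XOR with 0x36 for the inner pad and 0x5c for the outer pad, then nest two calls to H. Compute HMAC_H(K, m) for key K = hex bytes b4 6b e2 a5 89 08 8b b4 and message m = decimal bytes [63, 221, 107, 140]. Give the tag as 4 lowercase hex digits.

1aef

Key hex bytes b4 6b e2 a5 89 08 8b b4 is 8 bytes > B = 7, so hash it first: H(key) = aa cc, then zero-pad to 7 bytes: K' = aa cc 00 00 00 00 00.
K' ⊕ ipad = 9c fa 36 36 36 36 36.  K' ⊕ opad = f6 90 5c 5c 5c 5c 5c.
Inner input = (K'⊕ipad) ∥ m = 9c fa 36 36 36 36 36 ∥ 3f dd 6b 8c.
Inner hash: even-index sum = 679 mod 256 = 167; odd-index sum = 528 mod 256 = 16 → a7 10.
Outer input = (K'⊕opad) ∥ inner = f6 90 5c 5c 5c 5c 5c ∥ a7 10.
Outer hash (tag): even-index sum = 538 mod 256 = 26; odd-index sum = 495 mod 256 = 239 → 1a ef.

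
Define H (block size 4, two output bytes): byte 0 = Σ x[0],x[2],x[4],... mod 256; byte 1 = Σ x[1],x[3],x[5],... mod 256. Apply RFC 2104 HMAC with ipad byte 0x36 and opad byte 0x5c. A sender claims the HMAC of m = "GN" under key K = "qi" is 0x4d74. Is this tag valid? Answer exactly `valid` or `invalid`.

valid

Key "qi" = 71 69 is 2 bytes ≤ B = 4; zero-pad to 4 bytes: K' = 71 69 00 00.
K' ⊕ ipad = 47 5f 36 36; K' ⊕ opad = 2d 35 5c 5c.
Inner hash: even-index sum = 196 mod 256 = 196; odd-index sum = 227 mod 256 = 227 → c4 e3.
Outer hash (recomputed tag): even-index sum = 333 mod 256 = 77; odd-index sum = 372 mod 256 = 116 → 4d 74.
Recomputed tag = 4d74; claimed = 4d74 → match.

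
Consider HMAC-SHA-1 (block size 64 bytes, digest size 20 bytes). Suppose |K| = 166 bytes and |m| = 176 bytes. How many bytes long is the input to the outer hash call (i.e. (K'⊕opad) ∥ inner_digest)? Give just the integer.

Key is 166 > 64 bytes, so it is hashed to 20 bytes then zero-padded to 64: |K'| = 64.
Outer input = (K'⊕opad) ∥ H(inner) → 64 + 20 = 84 bytes.

84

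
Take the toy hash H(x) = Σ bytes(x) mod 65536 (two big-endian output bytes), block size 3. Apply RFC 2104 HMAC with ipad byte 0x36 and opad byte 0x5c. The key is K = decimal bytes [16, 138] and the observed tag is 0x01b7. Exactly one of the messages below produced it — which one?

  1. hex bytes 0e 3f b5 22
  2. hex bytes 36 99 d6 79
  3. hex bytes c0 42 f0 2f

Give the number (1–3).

Key decimal bytes [16, 138] = 10 8a is 2 bytes ≤ B = 3; zero-pad to 3 bytes: K' = 10 8a 00.
K' ⊕ ipad = 26 bc 36; K' ⊕ opad = 4c d6 5c.
m1: inner = H(26 bc 36 0e 3f b5 22) = 02 3c; tag = H(4c d6 5c 02 3c) = 01bc
m2: inner = H(26 bc 36 36 99 d6 79) = 03 36; tag = H(4c d6 5c 03 36) = 01b7 ← matches
m3: inner = H(26 bc 36 c0 42 f0 2f) = 03 39; tag = H(4c d6 5c 03 39) = 01ba

2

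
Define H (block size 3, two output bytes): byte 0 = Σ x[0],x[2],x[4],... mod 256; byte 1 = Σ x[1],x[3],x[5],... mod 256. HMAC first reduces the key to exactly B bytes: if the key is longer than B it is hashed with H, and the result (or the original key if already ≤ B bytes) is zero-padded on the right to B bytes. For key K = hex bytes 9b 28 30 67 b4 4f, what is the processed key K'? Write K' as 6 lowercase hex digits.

|K| = 6 > B = 3, so first hash the key.
H(K): even-index sum = 383 mod 256 = 127; odd-index sum = 222 mod 256 = 222 → 7f de.
Zero-pad H(K) = 7f de to 3 bytes: K' = 7f de 00.

7fde00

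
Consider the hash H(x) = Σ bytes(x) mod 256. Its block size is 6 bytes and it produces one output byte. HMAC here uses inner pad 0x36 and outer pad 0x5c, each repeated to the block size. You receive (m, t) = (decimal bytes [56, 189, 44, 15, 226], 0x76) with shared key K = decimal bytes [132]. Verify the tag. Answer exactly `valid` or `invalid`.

Key decimal bytes [132] = 84 is 1 byte ≤ B = 6; zero-pad to 6 bytes: K' = 84 00 00 00 00 00.
K' ⊕ ipad = b2 36 36 36 36 36; K' ⊕ opad = d8 5c 5c 5c 5c 5c.
Inner hash: sum = 178+54+54+54+54+54+56+189+44+15+226 = 978; mod 256 = 210 → d2.
Outer hash (recomputed tag): sum = 216+92+92+92+92+92+210 = 886; mod 256 = 118 → 76.
Recomputed tag = 76; claimed = 76 → match.

valid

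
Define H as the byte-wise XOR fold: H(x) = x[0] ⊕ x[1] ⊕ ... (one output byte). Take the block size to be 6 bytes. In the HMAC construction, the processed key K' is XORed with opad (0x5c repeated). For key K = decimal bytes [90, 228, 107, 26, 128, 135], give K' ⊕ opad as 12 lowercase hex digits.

Key decimal bytes [90, 228, 107, 26, 128, 135] = 5a e4 6b 1a 80 87 is exactly B = 6 bytes: K' = 5a e4 6b 1a 80 87.
XOR each byte with 0x5c: 5a⊕5c=06, e4⊕5c=b8, 6b⊕5c=37, 1a⊕5c=46, 80⊕5c=dc, 87⊕5c=db.

06b83746dcdb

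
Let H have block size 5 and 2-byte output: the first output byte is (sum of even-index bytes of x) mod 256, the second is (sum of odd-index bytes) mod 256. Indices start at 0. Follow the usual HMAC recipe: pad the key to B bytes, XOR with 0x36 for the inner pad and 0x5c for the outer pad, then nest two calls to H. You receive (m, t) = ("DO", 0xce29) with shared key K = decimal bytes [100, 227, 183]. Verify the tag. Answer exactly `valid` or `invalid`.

Key decimal bytes [100, 227, 183] = 64 e3 b7 is 3 bytes ≤ B = 5; zero-pad to 5 bytes: K' = 64 e3 b7 00 00.
K' ⊕ ipad = 52 d5 81 36 36; K' ⊕ opad = 38 bf eb 5c 5c.
Inner hash: even-index sum = 344 mod 256 = 88; odd-index sum = 335 mod 256 = 79 → 58 4f.
Outer hash (recomputed tag): even-index sum = 462 mod 256 = 206; odd-index sum = 371 mod 256 = 115 → ce 73.
Recomputed tag = ce73; claimed = ce29 → mismatch.

invalid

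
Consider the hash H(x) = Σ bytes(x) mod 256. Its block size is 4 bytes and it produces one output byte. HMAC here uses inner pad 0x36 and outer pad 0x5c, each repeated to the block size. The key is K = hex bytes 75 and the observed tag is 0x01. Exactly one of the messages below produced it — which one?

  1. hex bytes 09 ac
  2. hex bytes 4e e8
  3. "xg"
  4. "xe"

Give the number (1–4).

3

Key hex bytes 75 is 1 byte ≤ B = 4; zero-pad to 4 bytes: K' = 75 00 00 00.
K' ⊕ ipad = 43 36 36 36; K' ⊕ opad = 29 5c 5c 5c.
m1: inner = H(43 36 36 36 09 ac) = 9a; tag = H(29 5c 5c 5c 9a) = d7
m2: inner = H(43 36 36 36 4e e8) = 1b; tag = H(29 5c 5c 5c 1b) = 58
m3: inner = H(43 36 36 36 78 67) = c4; tag = H(29 5c 5c 5c c4) = 01 ← matches
m4: inner = H(43 36 36 36 78 65) = c2; tag = H(29 5c 5c 5c c2) = ff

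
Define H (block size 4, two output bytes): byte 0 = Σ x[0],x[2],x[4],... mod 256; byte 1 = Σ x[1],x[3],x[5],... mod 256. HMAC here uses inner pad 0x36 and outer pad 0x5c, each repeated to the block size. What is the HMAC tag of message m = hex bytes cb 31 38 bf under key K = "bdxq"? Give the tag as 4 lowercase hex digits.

07ee

Key "bdxq" = 62 64 78 71 is exactly B = 4 bytes: K' = 62 64 78 71.
K' ⊕ ipad = 54 52 4e 47.  K' ⊕ opad = 3e 38 24 2d.
Inner input = (K'⊕ipad) ∥ m = 54 52 4e 47 ∥ cb 31 38 bf.
Inner hash: even-index sum = 421 mod 256 = 165; odd-index sum = 393 mod 256 = 137 → a5 89.
Outer input = (K'⊕opad) ∥ inner = 3e 38 24 2d ∥ a5 89.
Outer hash (tag): even-index sum = 263 mod 256 = 7; odd-index sum = 238 mod 256 = 238 → 07 ee.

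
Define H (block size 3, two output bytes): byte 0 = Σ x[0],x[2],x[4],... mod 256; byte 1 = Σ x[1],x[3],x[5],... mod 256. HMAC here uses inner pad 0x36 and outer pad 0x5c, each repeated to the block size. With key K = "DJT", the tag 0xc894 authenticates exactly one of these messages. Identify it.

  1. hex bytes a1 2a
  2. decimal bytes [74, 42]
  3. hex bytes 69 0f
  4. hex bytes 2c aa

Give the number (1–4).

4

Key "DJT" = 44 4a 54 is exactly B = 3 bytes: K' = 44 4a 54.
K' ⊕ ipad = 72 7c 62; K' ⊕ opad = 18 16 08.
m1: inner = H(72 7c 62 a1 2a) = fe 1d; tag = H(18 16 08 fe 1d) = 3d14
m2: inner = H(72 7c 62 4a 2a) = fe c6; tag = H(18 16 08 fe c6) = e614
m3: inner = H(72 7c 62 69 0f) = e3 e5; tag = H(18 16 08 e3 e5) = 05f9
m4: inner = H(72 7c 62 2c aa) = 7e a8; tag = H(18 16 08 7e a8) = c894 ← matches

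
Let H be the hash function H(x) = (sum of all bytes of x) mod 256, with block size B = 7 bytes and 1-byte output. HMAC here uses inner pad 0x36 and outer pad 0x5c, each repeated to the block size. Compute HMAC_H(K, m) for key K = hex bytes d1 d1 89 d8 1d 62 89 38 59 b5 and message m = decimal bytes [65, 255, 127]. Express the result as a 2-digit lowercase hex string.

9f

Key hex bytes d1 d1 89 d8 1d 62 89 38 59 b5 is 10 bytes > B = 7, so hash it first: H(key) = 51, then zero-pad to 7 bytes: K' = 51 00 00 00 00 00 00.
K' ⊕ ipad = 67 36 36 36 36 36 36.  K' ⊕ opad = 0d 5c 5c 5c 5c 5c 5c.
Inner input = (K'⊕ipad) ∥ m = 67 36 36 36 36 36 36 ∥ 41 ff 7f.
Inner hash: sum = 103+54+54+54+54+54+54+65+255+127 = 874; mod 256 = 106 → 6a.
Outer input = (K'⊕opad) ∥ inner = 0d 5c 5c 5c 5c 5c 5c ∥ 6a.
Outer hash (tag): sum = 13+92+92+92+92+92+92+106 = 671; mod 256 = 159 → 9f.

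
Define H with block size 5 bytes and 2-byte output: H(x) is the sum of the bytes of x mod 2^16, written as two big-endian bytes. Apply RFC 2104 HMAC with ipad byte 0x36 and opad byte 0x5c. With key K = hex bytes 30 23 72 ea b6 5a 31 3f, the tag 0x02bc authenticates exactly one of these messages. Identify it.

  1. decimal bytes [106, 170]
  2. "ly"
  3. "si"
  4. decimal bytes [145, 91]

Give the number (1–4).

Key hex bytes 30 23 72 ea b6 5a 31 3f is 8 bytes > B = 5, so hash it first: H(key) = 03 2f, then zero-pad to 5 bytes: K' = 03 2f 00 00 00.
K' ⊕ ipad = 35 19 36 36 36; K' ⊕ opad = 5f 73 5c 5c 5c.
m1: inner = H(35 19 36 36 36 6a aa) = 02 04; tag = H(5f 73 5c 5c 5c 02 04) = 01ec
m2: inner = H(35 19 36 36 36 6c 79) = 01 d5; tag = H(5f 73 5c 5c 5c 01 d5) = 02bc ← matches
m3: inner = H(35 19 36 36 36 73 69) = 01 cc; tag = H(5f 73 5c 5c 5c 01 cc) = 02b3
m4: inner = H(35 19 36 36 36 91 5b) = 01 dc; tag = H(5f 73 5c 5c 5c 01 dc) = 02c3

2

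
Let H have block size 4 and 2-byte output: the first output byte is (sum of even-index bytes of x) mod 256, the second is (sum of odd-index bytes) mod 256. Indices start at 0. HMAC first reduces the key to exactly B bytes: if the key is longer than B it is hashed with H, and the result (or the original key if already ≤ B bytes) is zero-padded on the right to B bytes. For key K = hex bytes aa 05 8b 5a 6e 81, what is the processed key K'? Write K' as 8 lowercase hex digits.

|K| = 6 > B = 4, so first hash the key.
H(K): even-index sum = 419 mod 256 = 163; odd-index sum = 224 mod 256 = 224 → a3 e0.
Zero-pad H(K) = a3 e0 to 4 bytes: K' = a3 e0 00 00.

a3e00000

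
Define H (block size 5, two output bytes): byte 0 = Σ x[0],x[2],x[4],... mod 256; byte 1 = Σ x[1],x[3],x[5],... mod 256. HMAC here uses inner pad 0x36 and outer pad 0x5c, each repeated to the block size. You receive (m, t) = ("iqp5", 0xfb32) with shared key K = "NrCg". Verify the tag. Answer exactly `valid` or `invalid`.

Key "NrCg" = 4e 72 43 67 is 4 bytes ≤ B = 5; zero-pad to 5 bytes: K' = 4e 72 43 67 00.
K' ⊕ ipad = 78 44 75 51 36; K' ⊕ opad = 12 2e 1f 3b 5c.
Inner hash: even-index sum = 457 mod 256 = 201; odd-index sum = 366 mod 256 = 110 → c9 6e.
Outer hash (recomputed tag): even-index sum = 251 mod 256 = 251; odd-index sum = 306 mod 256 = 50 → fb 32.
Recomputed tag = fb32; claimed = fb32 → match.

valid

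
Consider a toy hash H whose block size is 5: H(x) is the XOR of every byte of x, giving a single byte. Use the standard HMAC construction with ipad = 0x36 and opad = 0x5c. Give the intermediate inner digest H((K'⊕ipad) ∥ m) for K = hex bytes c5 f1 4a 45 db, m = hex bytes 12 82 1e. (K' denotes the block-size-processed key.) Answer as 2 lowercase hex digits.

Key hex bytes c5 f1 4a 45 db is exactly B = 5 bytes: K' = c5 f1 4a 45 db.
K' ⊕ ipad = f3 c7 7c 73 ed.
Inner input = f3 c7 7c 73 ed ∥ 12 82 1e.
Inner hash: XOR f3⊕c7⊕7c⊕73⊕ed⊕12⊕82⊕1e = 58.

58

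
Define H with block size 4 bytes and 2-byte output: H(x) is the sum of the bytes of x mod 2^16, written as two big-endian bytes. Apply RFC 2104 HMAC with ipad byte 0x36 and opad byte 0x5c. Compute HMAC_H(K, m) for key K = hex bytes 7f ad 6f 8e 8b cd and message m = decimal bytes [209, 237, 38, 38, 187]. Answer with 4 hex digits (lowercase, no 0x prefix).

0215

Key hex bytes 7f ad 6f 8e 8b cd is 6 bytes > B = 4, so hash it first: H(key) = 03 81, then zero-pad to 4 bytes: K' = 03 81 00 00.
K' ⊕ ipad = 35 b7 36 36.  K' ⊕ opad = 5f dd 5c 5c.
Inner input = (K'⊕ipad) ∥ m = 35 b7 36 36 ∥ d1 ed 26 26 bb.
Inner hash: sum = 53+183+54+54+209+237+38+38+187 = 1053 → 04 1d.
Outer input = (K'⊕opad) ∥ inner = 5f dd 5c 5c ∥ 04 1d.
Outer hash (tag): sum = 95+221+92+92+4+29 = 533 → 02 15.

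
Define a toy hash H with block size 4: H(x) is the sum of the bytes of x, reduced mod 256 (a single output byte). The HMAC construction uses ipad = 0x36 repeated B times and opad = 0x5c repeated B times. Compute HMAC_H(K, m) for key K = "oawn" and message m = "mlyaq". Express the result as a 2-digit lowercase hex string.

3a

Key "oawn" = 6f 61 77 6e is exactly B = 4 bytes: K' = 6f 61 77 6e.
K' ⊕ ipad = 59 57 41 58.  K' ⊕ opad = 33 3d 2b 32.
Inner input = (K'⊕ipad) ∥ m = 59 57 41 58 ∥ 6d 6c 79 61 71.
Inner hash: sum = 89+87+65+88+109+108+121+97+113 = 877; mod 256 = 109 → 6d.
Outer input = (K'⊕opad) ∥ inner = 33 3d 2b 32 ∥ 6d.
Outer hash (tag): sum = 51+61+43+50+109 = 314; mod 256 = 58 → 3a.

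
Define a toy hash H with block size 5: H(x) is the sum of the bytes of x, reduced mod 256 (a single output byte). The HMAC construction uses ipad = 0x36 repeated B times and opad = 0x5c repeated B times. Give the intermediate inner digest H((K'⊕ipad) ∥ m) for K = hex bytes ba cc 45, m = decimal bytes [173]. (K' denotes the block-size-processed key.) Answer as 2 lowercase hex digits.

12

Key hex bytes ba cc 45 is 3 bytes ≤ B = 5; zero-pad to 5 bytes: K' = ba cc 45 00 00.
K' ⊕ ipad = 8c fa 73 36 36.
Inner input = 8c fa 73 36 36 ∥ ad.
Inner hash: sum = 140+250+115+54+54+173 = 786; mod 256 = 18 → 12.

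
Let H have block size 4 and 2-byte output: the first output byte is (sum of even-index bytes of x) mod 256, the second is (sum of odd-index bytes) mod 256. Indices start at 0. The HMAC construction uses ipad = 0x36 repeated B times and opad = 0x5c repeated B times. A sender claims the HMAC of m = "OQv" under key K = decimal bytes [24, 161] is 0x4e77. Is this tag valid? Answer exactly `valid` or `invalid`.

Key decimal bytes [24, 161] = 18 a1 is 2 bytes ≤ B = 4; zero-pad to 4 bytes: K' = 18 a1 00 00.
K' ⊕ ipad = 2e 97 36 36; K' ⊕ opad = 44 fd 5c 5c.
Inner hash: even-index sum = 297 mod 256 = 41; odd-index sum = 286 mod 256 = 30 → 29 1e.
Outer hash (recomputed tag): even-index sum = 201 mod 256 = 201; odd-index sum = 375 mod 256 = 119 → c9 77.
Recomputed tag = c977; claimed = 4e77 → mismatch.

invalid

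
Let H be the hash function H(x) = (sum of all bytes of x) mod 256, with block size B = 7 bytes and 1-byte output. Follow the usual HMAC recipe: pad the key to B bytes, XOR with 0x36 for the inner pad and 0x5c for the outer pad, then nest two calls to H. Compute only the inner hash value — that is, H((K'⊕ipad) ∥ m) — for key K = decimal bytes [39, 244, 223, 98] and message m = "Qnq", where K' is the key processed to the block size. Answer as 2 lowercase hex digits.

e2

Key decimal bytes [39, 244, 223, 98] = 27 f4 df 62 is 4 bytes ≤ B = 7; zero-pad to 7 bytes: K' = 27 f4 df 62 00 00 00.
K' ⊕ ipad = 11 c2 e9 54 36 36 36.
Inner input = 11 c2 e9 54 36 36 36 ∥ 51 6e 71.
Inner hash: sum = 17+194+233+84+54+54+54+81+110+113 = 994; mod 256 = 226 → e2.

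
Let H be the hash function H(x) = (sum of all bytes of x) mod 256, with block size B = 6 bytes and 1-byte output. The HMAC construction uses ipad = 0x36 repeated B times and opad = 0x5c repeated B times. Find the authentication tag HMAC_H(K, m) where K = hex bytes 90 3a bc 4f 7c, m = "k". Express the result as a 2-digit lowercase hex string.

41

Key hex bytes 90 3a bc 4f 7c is 5 bytes ≤ B = 6; zero-pad to 6 bytes: K' = 90 3a bc 4f 7c 00.
K' ⊕ ipad = a6 0c 8a 79 4a 36.  K' ⊕ opad = cc 66 e0 13 20 5c.
Inner input = (K'⊕ipad) ∥ m = a6 0c 8a 79 4a 36 ∥ 6b.
Inner hash: sum = 166+12+138+121+74+54+107 = 672; mod 256 = 160 → a0.
Outer input = (K'⊕opad) ∥ inner = cc 66 e0 13 20 5c ∥ a0.
Outer hash (tag): sum = 204+102+224+19+32+92+160 = 833; mod 256 = 65 → 41.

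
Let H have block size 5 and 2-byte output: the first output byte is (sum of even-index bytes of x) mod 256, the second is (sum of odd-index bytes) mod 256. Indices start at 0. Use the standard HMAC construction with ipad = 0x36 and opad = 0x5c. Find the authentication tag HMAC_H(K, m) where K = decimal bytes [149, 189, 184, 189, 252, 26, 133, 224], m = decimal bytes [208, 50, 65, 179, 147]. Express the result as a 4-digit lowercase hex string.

Key decimal bytes [149, 189, 184, 189, 252, 26, 133, 224] = 95 bd b8 bd fc 1a 85 e0 is 8 bytes > B = 5, so hash it first: H(key) = ce 74, then zero-pad to 5 bytes: K' = ce 74 00 00 00.
K' ⊕ ipad = f8 42 36 36 36.  K' ⊕ opad = 92 28 5c 5c 5c.
Inner input = (K'⊕ipad) ∥ m = f8 42 36 36 36 ∥ d0 32 41 b3 93.
Inner hash: even-index sum = 585 mod 256 = 73; odd-index sum = 540 mod 256 = 28 → 49 1c.
Outer input = (K'⊕opad) ∥ inner = 92 28 5c 5c 5c ∥ 49 1c.
Outer hash (tag): even-index sum = 358 mod 256 = 102; odd-index sum = 205 mod 256 = 205 → 66 cd.

66cd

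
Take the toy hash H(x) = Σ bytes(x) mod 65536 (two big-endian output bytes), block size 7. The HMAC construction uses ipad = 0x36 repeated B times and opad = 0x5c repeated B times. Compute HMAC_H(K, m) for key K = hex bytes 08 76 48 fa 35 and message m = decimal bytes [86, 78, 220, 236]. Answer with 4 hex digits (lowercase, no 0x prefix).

Key hex bytes 08 76 48 fa 35 is 5 bytes ≤ B = 7; zero-pad to 7 bytes: K' = 08 76 48 fa 35 00 00.
K' ⊕ ipad = 3e 40 7e cc 03 36 36.  K' ⊕ opad = 54 2a 14 a6 69 5c 5c.
Inner input = (K'⊕ipad) ∥ m = 3e 40 7e cc 03 36 36 ∥ 56 4e dc ec.
Inner hash: sum = 62+64+126+204+3+54+54+86+78+220+236 = 1187 → 04 a3.
Outer input = (K'⊕opad) ∥ inner = 54 2a 14 a6 69 5c 5c ∥ 04 a3.
Outer hash (tag): sum = 84+42+20+166+105+92+92+4+163 = 768 → 03 00.

0300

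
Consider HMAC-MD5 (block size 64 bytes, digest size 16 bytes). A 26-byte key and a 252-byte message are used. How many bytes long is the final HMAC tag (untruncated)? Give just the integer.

16

The tag is one MD5 digest: 16 bytes.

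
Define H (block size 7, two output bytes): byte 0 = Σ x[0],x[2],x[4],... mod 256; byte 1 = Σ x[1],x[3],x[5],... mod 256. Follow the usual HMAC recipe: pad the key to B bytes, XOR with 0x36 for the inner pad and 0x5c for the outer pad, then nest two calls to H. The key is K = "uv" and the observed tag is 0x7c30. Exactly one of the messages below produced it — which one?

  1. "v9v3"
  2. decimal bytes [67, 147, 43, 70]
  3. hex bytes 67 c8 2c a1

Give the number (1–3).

Key "uv" = 75 76 is 2 bytes ≤ B = 7; zero-pad to 7 bytes: K' = 75 76 00 00 00 00 00.
K' ⊕ ipad = 43 40 36 36 36 36 36; K' ⊕ opad = 29 2a 5c 5c 5c 5c 5c.
m1: inner = H(43 40 36 36 36 36 36 76 39 76 33) = 51 98; tag = H(29 2a 5c 5c 5c 5c 5c 51 98) = d533
m2: inner = H(43 40 36 36 36 36 36 43 93 2b 46) = be 1a; tag = H(29 2a 5c 5c 5c 5c 5c be 1a) = 57a0
m3: inner = H(43 40 36 36 36 36 36 67 c8 2c a1) = 4e 3f; tag = H(29 2a 5c 5c 5c 5c 5c 4e 3f) = 7c30 ← matches

3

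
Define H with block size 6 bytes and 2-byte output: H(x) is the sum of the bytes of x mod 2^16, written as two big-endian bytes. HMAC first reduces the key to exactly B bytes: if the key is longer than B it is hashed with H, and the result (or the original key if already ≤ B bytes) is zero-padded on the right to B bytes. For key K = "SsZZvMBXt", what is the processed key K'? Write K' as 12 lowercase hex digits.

034b00000000

|K| = 9 > B = 6, so first hash the key.
H(K): sum = 83+115+90+90+118+77+66+88+116 = 843 → 03 4b.
Zero-pad H(K) = 03 4b to 6 bytes: K' = 03 4b 00 00 00 00.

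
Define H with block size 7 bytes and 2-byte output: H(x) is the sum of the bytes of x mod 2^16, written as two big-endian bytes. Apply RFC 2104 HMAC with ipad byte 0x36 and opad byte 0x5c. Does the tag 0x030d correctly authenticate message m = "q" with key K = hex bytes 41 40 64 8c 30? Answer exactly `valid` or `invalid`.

Key hex bytes 41 40 64 8c 30 is 5 bytes ≤ B = 7; zero-pad to 7 bytes: K' = 41 40 64 8c 30 00 00.
K' ⊕ ipad = 77 76 52 ba 06 36 36; K' ⊕ opad = 1d 1c 38 d0 6c 5c 5c.
Inner hash: sum = 119+118+82+186+6+54+54+113 = 732 → 02 dc.
Outer hash (recomputed tag): sum = 29+28+56+208+108+92+92+2+220 = 835 → 03 43.
Recomputed tag = 0343; claimed = 030d → mismatch.

invalid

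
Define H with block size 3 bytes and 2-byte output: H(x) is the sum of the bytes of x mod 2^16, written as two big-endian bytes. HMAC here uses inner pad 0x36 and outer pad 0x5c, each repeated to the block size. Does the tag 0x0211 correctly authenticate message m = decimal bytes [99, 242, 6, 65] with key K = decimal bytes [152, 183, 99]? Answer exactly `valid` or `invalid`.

valid

Key decimal bytes [152, 183, 99] = 98 b7 63 is exactly B = 3 bytes: K' = 98 b7 63.
K' ⊕ ipad = ae 81 55; K' ⊕ opad = c4 eb 3f.
Inner hash: sum = 174+129+85+99+242+6+65 = 800 → 03 20.
Outer hash (recomputed tag): sum = 196+235+63+3+32 = 529 → 02 11.
Recomputed tag = 0211; claimed = 0211 → match.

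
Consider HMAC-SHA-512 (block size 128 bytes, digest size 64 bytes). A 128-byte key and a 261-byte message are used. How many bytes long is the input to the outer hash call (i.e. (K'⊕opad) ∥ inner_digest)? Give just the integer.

192

Key is 128 ≤ 128 bytes, zero-padded: |K'| = 128.
Outer input = (K'⊕opad) ∥ H(inner) → 128 + 64 = 192 bytes.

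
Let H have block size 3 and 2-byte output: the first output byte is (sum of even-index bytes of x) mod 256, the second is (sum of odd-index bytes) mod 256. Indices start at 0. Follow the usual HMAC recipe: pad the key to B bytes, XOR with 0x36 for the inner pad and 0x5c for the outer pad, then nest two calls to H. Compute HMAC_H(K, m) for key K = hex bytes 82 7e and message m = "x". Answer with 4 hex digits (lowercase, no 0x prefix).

fa0c

Key hex bytes 82 7e is 2 bytes ≤ B = 3; zero-pad to 3 bytes: K' = 82 7e 00.
K' ⊕ ipad = b4 48 36.  K' ⊕ opad = de 22 5c.
Inner input = (K'⊕ipad) ∥ m = b4 48 36 ∥ 78.
Inner hash: even-index sum = 234 mod 256 = 234; odd-index sum = 192 mod 256 = 192 → ea c0.
Outer input = (K'⊕opad) ∥ inner = de 22 5c ∥ ea c0.
Outer hash (tag): even-index sum = 506 mod 256 = 250; odd-index sum = 268 mod 256 = 12 → fa 0c.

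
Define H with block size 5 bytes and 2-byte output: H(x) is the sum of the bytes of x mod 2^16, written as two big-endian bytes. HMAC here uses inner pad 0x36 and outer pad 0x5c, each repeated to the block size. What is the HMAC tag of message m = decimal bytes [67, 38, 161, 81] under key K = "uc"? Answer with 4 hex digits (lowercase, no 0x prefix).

0213

Key "uc" = 75 63 is 2 bytes ≤ B = 5; zero-pad to 5 bytes: K' = 75 63 00 00 00.
K' ⊕ ipad = 43 55 36 36 36.  K' ⊕ opad = 29 3f 5c 5c 5c.
Inner input = (K'⊕ipad) ∥ m = 43 55 36 36 36 ∥ 43 26 a1 51.
Inner hash: sum = 67+85+54+54+54+67+38+161+81 = 661 → 02 95.
Outer input = (K'⊕opad) ∥ inner = 29 3f 5c 5c 5c ∥ 02 95.
Outer hash (tag): sum = 41+63+92+92+92+2+149 = 531 → 02 13.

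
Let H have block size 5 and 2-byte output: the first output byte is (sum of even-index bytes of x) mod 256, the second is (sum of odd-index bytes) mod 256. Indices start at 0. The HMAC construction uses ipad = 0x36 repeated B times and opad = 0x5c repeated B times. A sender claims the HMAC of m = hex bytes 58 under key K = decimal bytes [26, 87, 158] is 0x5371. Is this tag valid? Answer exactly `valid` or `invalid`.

valid

Key decimal bytes [26, 87, 158] = 1a 57 9e is 3 bytes ≤ B = 5; zero-pad to 5 bytes: K' = 1a 57 9e 00 00.
K' ⊕ ipad = 2c 61 a8 36 36; K' ⊕ opad = 46 0b c2 5c 5c.
Inner hash: even-index sum = 266 mod 256 = 10; odd-index sum = 239 mod 256 = 239 → 0a ef.
Outer hash (recomputed tag): even-index sum = 595 mod 256 = 83; odd-index sum = 113 mod 256 = 113 → 53 71.
Recomputed tag = 5371; claimed = 5371 → match.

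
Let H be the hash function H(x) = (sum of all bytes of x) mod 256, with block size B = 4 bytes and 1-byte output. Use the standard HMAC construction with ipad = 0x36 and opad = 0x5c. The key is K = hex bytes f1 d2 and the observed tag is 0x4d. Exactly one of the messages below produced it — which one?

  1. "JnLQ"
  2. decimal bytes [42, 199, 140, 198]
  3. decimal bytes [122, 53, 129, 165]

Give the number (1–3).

Key hex bytes f1 d2 is 2 bytes ≤ B = 4; zero-pad to 4 bytes: K' = f1 d2 00 00.
K' ⊕ ipad = c7 e4 36 36; K' ⊕ opad = ad 8e 5c 5c.
m1: inner = H(c7 e4 36 36 4a 6e 4c 51) = 6c; tag = H(ad 8e 5c 5c 6c) = 5f
m2: inner = H(c7 e4 36 36 2a c7 8c c6) = 5a; tag = H(ad 8e 5c 5c 5a) = 4d ← matches
m3: inner = H(c7 e4 36 36 7a 35 81 a5) = ec; tag = H(ad 8e 5c 5c ec) = df

2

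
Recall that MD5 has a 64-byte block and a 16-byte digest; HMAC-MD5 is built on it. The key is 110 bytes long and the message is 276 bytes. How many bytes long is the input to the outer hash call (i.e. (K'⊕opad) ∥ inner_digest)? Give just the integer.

80

Key is 110 > 64 bytes, so it is hashed to 16 bytes then zero-padded to 64: |K'| = 64.
Outer input = (K'⊕opad) ∥ H(inner) → 64 + 16 = 80 bytes.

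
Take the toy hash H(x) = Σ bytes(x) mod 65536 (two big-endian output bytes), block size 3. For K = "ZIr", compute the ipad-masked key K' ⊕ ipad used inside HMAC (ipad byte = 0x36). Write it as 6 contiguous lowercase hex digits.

Key "ZIr" = 5a 49 72 is exactly B = 3 bytes: K' = 5a 49 72.
XOR each byte with 0x36: 5a⊕36=6c, 49⊕36=7f, 72⊕36=44.

6c7f44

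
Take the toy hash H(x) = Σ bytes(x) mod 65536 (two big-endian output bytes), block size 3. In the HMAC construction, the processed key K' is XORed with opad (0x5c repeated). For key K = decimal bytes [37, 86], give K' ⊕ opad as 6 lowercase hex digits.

790a5c

Key decimal bytes [37, 86] = 25 56 is 2 bytes ≤ B = 3; zero-pad to 3 bytes: K' = 25 56 00.
XOR each byte with 0x5c: 25⊕5c=79, 56⊕5c=0a, 00⊕5c=5c.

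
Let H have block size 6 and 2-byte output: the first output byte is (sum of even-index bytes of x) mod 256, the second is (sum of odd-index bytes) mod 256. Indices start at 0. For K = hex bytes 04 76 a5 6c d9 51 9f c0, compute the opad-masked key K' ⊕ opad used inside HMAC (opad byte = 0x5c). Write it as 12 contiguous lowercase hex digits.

Key hex bytes 04 76 a5 6c d9 51 9f c0 is 8 bytes > B = 6, so hash it first: H(key) = 21 f3, then zero-pad to 6 bytes: K' = 21 f3 00 00 00 00.
XOR each byte with 0x5c: 21⊕5c=7d, f3⊕5c=af, 00⊕5c=5c, 00⊕5c=5c, 00⊕5c=5c, 00⊕5c=5c.

7daf5c5c5c5c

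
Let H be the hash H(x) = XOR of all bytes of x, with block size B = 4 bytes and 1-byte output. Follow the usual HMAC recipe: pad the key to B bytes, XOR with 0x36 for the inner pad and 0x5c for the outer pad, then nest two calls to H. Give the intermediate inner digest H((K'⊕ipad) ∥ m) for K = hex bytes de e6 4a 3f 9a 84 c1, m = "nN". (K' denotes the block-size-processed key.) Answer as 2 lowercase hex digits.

Key hex bytes de e6 4a 3f 9a 84 c1 is 7 bytes > B = 4, so hash it first: H(key) = 92, then zero-pad to 4 bytes: K' = 92 00 00 00.
K' ⊕ ipad = a4 36 36 36.
Inner input = a4 36 36 36 ∥ 6e 4e.
Inner hash: XOR a4⊕36⊕36⊕36⊕6e⊕4e = b2.

b2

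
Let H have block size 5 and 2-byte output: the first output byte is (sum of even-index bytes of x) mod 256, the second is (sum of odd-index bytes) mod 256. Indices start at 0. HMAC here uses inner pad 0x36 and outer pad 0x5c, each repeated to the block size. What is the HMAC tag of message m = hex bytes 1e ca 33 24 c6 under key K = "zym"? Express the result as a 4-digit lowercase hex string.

4f4c

Key "zym" = 7a 79 6d is 3 bytes ≤ B = 5; zero-pad to 5 bytes: K' = 7a 79 6d 00 00.
K' ⊕ ipad = 4c 4f 5b 36 36.  K' ⊕ opad = 26 25 31 5c 5c.
Inner input = (K'⊕ipad) ∥ m = 4c 4f 5b 36 36 ∥ 1e ca 33 24 c6.
Inner hash: even-index sum = 459 mod 256 = 203; odd-index sum = 412 mod 256 = 156 → cb 9c.
Outer input = (K'⊕opad) ∥ inner = 26 25 31 5c 5c ∥ cb 9c.
Outer hash (tag): even-index sum = 335 mod 256 = 79; odd-index sum = 332 mod 256 = 76 → 4f 4c.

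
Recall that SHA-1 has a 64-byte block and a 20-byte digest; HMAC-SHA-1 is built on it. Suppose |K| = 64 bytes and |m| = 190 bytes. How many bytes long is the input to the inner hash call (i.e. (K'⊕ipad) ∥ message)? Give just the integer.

Key is 64 ≤ 64 bytes, zero-padded: |K'| = 64.
Inner input = (K'⊕ipad) ∥ m → 64 + 190 = 254 bytes.

254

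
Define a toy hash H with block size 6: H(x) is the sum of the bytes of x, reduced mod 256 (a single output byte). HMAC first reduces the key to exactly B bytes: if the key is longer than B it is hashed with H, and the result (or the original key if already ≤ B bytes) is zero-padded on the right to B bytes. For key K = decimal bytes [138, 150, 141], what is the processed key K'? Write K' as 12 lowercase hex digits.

Key decimal bytes [138, 150, 141] = 8a 96 8d is 3 bytes ≤ B = 6; zero-pad to 6 bytes: K' = 8a 96 8d 00 00 00.

8a968d000000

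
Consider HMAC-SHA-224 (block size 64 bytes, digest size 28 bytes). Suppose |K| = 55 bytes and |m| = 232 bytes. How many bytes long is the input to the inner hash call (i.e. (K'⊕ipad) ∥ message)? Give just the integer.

Key is 55 ≤ 64 bytes, zero-padded: |K'| = 64.
Inner input = (K'⊕ipad) ∥ m → 64 + 232 = 296 bytes.

296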